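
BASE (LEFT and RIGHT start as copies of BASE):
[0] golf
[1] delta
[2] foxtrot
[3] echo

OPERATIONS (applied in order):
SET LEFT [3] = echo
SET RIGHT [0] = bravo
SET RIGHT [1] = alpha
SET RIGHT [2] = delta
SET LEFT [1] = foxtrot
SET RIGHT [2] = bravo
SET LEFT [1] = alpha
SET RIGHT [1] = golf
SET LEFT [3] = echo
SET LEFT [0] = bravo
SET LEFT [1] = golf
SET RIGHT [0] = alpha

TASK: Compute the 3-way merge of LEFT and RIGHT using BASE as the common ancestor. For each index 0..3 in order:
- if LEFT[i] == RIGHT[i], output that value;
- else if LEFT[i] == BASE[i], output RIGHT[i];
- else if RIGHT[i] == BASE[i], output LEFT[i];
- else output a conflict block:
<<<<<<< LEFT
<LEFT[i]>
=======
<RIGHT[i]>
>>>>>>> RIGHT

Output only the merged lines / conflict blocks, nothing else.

Answer: <<<<<<< LEFT
bravo
=======
alpha
>>>>>>> RIGHT
golf
bravo
echo

Derivation:
Final LEFT:  [bravo, golf, foxtrot, echo]
Final RIGHT: [alpha, golf, bravo, echo]
i=0: BASE=golf L=bravo R=alpha all differ -> CONFLICT
i=1: L=golf R=golf -> agree -> golf
i=2: L=foxtrot=BASE, R=bravo -> take RIGHT -> bravo
i=3: L=echo R=echo -> agree -> echo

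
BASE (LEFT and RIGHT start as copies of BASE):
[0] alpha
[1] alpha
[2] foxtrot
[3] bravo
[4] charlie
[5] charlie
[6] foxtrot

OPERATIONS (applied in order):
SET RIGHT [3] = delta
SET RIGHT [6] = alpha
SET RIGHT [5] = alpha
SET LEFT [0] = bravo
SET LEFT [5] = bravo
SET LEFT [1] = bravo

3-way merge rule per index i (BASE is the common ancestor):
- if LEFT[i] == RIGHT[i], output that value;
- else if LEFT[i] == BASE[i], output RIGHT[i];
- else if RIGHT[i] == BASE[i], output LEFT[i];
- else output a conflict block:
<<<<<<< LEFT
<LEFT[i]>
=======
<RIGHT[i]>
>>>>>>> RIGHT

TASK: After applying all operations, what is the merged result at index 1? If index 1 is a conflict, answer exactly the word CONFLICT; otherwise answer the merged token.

Answer: bravo

Derivation:
Final LEFT:  [bravo, bravo, foxtrot, bravo, charlie, bravo, foxtrot]
Final RIGHT: [alpha, alpha, foxtrot, delta, charlie, alpha, alpha]
i=0: L=bravo, R=alpha=BASE -> take LEFT -> bravo
i=1: L=bravo, R=alpha=BASE -> take LEFT -> bravo
i=2: L=foxtrot R=foxtrot -> agree -> foxtrot
i=3: L=bravo=BASE, R=delta -> take RIGHT -> delta
i=4: L=charlie R=charlie -> agree -> charlie
i=5: BASE=charlie L=bravo R=alpha all differ -> CONFLICT
i=6: L=foxtrot=BASE, R=alpha -> take RIGHT -> alpha
Index 1 -> bravo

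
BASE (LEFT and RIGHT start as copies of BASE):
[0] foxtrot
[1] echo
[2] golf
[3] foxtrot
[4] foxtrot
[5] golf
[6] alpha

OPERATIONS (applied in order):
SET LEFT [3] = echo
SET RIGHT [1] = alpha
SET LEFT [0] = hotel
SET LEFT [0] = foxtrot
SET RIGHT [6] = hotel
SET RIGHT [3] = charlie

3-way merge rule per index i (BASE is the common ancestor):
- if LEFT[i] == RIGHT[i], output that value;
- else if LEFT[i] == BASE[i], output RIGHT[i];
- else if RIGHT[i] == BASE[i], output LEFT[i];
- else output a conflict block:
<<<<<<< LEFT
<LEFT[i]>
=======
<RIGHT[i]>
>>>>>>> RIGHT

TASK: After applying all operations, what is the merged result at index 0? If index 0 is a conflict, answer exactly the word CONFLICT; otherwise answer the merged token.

Final LEFT:  [foxtrot, echo, golf, echo, foxtrot, golf, alpha]
Final RIGHT: [foxtrot, alpha, golf, charlie, foxtrot, golf, hotel]
i=0: L=foxtrot R=foxtrot -> agree -> foxtrot
i=1: L=echo=BASE, R=alpha -> take RIGHT -> alpha
i=2: L=golf R=golf -> agree -> golf
i=3: BASE=foxtrot L=echo R=charlie all differ -> CONFLICT
i=4: L=foxtrot R=foxtrot -> agree -> foxtrot
i=5: L=golf R=golf -> agree -> golf
i=6: L=alpha=BASE, R=hotel -> take RIGHT -> hotel
Index 0 -> foxtrot

Answer: foxtrot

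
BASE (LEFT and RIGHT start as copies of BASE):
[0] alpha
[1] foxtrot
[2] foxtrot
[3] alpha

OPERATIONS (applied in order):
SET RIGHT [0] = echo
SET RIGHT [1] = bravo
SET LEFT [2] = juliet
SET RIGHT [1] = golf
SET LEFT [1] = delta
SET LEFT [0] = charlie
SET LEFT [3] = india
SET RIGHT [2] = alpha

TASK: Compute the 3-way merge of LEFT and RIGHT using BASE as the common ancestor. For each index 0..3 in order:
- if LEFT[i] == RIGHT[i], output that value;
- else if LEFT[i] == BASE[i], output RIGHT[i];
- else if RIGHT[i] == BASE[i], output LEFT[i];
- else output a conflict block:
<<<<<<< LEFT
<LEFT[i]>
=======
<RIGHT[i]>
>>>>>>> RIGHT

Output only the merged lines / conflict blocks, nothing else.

Final LEFT:  [charlie, delta, juliet, india]
Final RIGHT: [echo, golf, alpha, alpha]
i=0: BASE=alpha L=charlie R=echo all differ -> CONFLICT
i=1: BASE=foxtrot L=delta R=golf all differ -> CONFLICT
i=2: BASE=foxtrot L=juliet R=alpha all differ -> CONFLICT
i=3: L=india, R=alpha=BASE -> take LEFT -> india

Answer: <<<<<<< LEFT
charlie
=======
echo
>>>>>>> RIGHT
<<<<<<< LEFT
delta
=======
golf
>>>>>>> RIGHT
<<<<<<< LEFT
juliet
=======
alpha
>>>>>>> RIGHT
india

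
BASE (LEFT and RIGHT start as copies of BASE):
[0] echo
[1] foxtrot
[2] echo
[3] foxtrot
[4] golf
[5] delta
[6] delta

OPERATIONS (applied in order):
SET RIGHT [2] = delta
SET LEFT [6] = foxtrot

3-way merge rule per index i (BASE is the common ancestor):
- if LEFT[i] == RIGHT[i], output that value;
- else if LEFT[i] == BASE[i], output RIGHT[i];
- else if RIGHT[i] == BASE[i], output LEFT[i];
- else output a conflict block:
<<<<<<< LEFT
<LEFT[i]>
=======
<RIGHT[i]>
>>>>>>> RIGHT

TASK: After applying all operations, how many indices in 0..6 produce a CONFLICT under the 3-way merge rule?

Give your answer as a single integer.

Final LEFT:  [echo, foxtrot, echo, foxtrot, golf, delta, foxtrot]
Final RIGHT: [echo, foxtrot, delta, foxtrot, golf, delta, delta]
i=0: L=echo R=echo -> agree -> echo
i=1: L=foxtrot R=foxtrot -> agree -> foxtrot
i=2: L=echo=BASE, R=delta -> take RIGHT -> delta
i=3: L=foxtrot R=foxtrot -> agree -> foxtrot
i=4: L=golf R=golf -> agree -> golf
i=5: L=delta R=delta -> agree -> delta
i=6: L=foxtrot, R=delta=BASE -> take LEFT -> foxtrot
Conflict count: 0

Answer: 0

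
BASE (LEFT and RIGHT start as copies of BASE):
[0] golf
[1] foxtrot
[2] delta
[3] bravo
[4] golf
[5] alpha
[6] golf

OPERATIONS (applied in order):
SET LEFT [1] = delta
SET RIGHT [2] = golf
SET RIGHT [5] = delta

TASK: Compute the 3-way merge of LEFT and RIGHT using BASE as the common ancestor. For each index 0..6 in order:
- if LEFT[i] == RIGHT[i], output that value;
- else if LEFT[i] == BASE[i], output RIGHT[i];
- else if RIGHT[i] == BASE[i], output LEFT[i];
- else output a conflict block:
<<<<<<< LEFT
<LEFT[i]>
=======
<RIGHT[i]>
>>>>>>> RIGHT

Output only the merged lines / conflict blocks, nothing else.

Answer: golf
delta
golf
bravo
golf
delta
golf

Derivation:
Final LEFT:  [golf, delta, delta, bravo, golf, alpha, golf]
Final RIGHT: [golf, foxtrot, golf, bravo, golf, delta, golf]
i=0: L=golf R=golf -> agree -> golf
i=1: L=delta, R=foxtrot=BASE -> take LEFT -> delta
i=2: L=delta=BASE, R=golf -> take RIGHT -> golf
i=3: L=bravo R=bravo -> agree -> bravo
i=4: L=golf R=golf -> agree -> golf
i=5: L=alpha=BASE, R=delta -> take RIGHT -> delta
i=6: L=golf R=golf -> agree -> golf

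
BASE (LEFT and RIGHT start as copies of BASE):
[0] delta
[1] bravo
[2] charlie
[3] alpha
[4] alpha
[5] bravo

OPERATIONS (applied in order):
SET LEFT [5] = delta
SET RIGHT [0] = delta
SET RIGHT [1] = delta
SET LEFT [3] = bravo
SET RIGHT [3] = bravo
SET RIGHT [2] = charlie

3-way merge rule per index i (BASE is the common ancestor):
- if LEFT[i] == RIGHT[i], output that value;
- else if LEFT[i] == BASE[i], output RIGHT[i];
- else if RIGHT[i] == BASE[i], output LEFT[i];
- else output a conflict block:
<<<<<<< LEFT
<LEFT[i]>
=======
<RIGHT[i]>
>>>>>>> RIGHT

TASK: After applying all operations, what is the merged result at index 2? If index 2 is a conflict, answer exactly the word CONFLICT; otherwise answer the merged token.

Answer: charlie

Derivation:
Final LEFT:  [delta, bravo, charlie, bravo, alpha, delta]
Final RIGHT: [delta, delta, charlie, bravo, alpha, bravo]
i=0: L=delta R=delta -> agree -> delta
i=1: L=bravo=BASE, R=delta -> take RIGHT -> delta
i=2: L=charlie R=charlie -> agree -> charlie
i=3: L=bravo R=bravo -> agree -> bravo
i=4: L=alpha R=alpha -> agree -> alpha
i=5: L=delta, R=bravo=BASE -> take LEFT -> delta
Index 2 -> charlie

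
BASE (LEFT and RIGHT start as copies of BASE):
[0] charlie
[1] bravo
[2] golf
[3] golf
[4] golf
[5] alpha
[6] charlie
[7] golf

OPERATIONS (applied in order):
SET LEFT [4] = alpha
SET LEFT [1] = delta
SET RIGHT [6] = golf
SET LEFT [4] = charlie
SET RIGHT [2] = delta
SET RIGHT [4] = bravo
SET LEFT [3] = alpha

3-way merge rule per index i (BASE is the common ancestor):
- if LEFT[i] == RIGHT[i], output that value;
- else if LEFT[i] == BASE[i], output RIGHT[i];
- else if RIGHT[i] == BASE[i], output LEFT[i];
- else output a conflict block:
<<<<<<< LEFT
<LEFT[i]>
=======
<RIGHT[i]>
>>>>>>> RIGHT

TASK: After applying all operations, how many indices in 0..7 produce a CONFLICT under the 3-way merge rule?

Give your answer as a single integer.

Answer: 1

Derivation:
Final LEFT:  [charlie, delta, golf, alpha, charlie, alpha, charlie, golf]
Final RIGHT: [charlie, bravo, delta, golf, bravo, alpha, golf, golf]
i=0: L=charlie R=charlie -> agree -> charlie
i=1: L=delta, R=bravo=BASE -> take LEFT -> delta
i=2: L=golf=BASE, R=delta -> take RIGHT -> delta
i=3: L=alpha, R=golf=BASE -> take LEFT -> alpha
i=4: BASE=golf L=charlie R=bravo all differ -> CONFLICT
i=5: L=alpha R=alpha -> agree -> alpha
i=6: L=charlie=BASE, R=golf -> take RIGHT -> golf
i=7: L=golf R=golf -> agree -> golf
Conflict count: 1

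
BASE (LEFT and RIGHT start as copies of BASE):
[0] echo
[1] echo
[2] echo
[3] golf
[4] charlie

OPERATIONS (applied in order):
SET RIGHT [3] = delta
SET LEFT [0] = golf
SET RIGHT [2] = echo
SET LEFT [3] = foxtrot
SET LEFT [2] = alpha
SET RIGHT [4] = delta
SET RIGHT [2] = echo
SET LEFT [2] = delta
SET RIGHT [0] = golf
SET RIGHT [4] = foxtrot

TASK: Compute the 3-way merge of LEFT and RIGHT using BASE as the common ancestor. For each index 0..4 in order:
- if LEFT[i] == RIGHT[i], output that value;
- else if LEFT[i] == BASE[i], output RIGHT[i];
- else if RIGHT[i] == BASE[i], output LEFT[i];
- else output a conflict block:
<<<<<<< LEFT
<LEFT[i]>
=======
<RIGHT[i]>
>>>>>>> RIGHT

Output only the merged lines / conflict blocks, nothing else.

Final LEFT:  [golf, echo, delta, foxtrot, charlie]
Final RIGHT: [golf, echo, echo, delta, foxtrot]
i=0: L=golf R=golf -> agree -> golf
i=1: L=echo R=echo -> agree -> echo
i=2: L=delta, R=echo=BASE -> take LEFT -> delta
i=3: BASE=golf L=foxtrot R=delta all differ -> CONFLICT
i=4: L=charlie=BASE, R=foxtrot -> take RIGHT -> foxtrot

Answer: golf
echo
delta
<<<<<<< LEFT
foxtrot
=======
delta
>>>>>>> RIGHT
foxtrot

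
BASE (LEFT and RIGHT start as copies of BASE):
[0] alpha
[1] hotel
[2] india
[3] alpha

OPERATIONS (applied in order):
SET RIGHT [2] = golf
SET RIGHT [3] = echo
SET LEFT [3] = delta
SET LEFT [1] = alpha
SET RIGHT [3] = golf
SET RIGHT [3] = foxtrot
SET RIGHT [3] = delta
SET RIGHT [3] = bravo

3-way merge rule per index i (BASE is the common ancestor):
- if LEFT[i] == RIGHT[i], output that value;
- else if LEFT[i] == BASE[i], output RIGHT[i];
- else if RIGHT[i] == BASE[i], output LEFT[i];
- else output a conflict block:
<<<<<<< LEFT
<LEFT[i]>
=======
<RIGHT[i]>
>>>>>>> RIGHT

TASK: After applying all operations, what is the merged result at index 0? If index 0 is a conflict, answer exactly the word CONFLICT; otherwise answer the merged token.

Answer: alpha

Derivation:
Final LEFT:  [alpha, alpha, india, delta]
Final RIGHT: [alpha, hotel, golf, bravo]
i=0: L=alpha R=alpha -> agree -> alpha
i=1: L=alpha, R=hotel=BASE -> take LEFT -> alpha
i=2: L=india=BASE, R=golf -> take RIGHT -> golf
i=3: BASE=alpha L=delta R=bravo all differ -> CONFLICT
Index 0 -> alpha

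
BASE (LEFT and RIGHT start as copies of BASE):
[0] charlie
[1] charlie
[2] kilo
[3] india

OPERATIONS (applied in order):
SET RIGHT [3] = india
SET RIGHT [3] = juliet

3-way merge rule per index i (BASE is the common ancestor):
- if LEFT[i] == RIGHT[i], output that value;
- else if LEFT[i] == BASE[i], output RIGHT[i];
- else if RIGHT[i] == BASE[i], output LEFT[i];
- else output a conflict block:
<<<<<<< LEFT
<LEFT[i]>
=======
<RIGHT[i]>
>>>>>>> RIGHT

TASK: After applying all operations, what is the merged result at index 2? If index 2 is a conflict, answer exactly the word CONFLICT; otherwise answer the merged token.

Final LEFT:  [charlie, charlie, kilo, india]
Final RIGHT: [charlie, charlie, kilo, juliet]
i=0: L=charlie R=charlie -> agree -> charlie
i=1: L=charlie R=charlie -> agree -> charlie
i=2: L=kilo R=kilo -> agree -> kilo
i=3: L=india=BASE, R=juliet -> take RIGHT -> juliet
Index 2 -> kilo

Answer: kilo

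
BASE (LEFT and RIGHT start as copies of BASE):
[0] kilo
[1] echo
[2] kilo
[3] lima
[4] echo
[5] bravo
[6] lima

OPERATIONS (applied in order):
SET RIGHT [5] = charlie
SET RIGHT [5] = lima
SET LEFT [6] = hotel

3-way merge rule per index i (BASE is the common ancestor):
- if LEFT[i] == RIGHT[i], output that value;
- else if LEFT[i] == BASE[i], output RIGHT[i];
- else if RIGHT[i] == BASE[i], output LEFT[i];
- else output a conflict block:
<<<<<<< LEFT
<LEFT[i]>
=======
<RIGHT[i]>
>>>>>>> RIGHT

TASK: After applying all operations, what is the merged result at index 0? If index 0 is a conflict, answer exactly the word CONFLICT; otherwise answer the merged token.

Answer: kilo

Derivation:
Final LEFT:  [kilo, echo, kilo, lima, echo, bravo, hotel]
Final RIGHT: [kilo, echo, kilo, lima, echo, lima, lima]
i=0: L=kilo R=kilo -> agree -> kilo
i=1: L=echo R=echo -> agree -> echo
i=2: L=kilo R=kilo -> agree -> kilo
i=3: L=lima R=lima -> agree -> lima
i=4: L=echo R=echo -> agree -> echo
i=5: L=bravo=BASE, R=lima -> take RIGHT -> lima
i=6: L=hotel, R=lima=BASE -> take LEFT -> hotel
Index 0 -> kilo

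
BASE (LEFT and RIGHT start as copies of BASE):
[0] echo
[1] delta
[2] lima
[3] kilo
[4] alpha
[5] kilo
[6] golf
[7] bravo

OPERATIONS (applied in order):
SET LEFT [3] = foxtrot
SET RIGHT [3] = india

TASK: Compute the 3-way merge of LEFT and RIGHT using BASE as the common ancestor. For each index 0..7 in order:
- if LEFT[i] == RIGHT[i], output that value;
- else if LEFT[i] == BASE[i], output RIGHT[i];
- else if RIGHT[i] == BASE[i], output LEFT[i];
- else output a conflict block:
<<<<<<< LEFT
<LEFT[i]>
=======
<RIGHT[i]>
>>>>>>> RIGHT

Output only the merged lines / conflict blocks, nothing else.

Answer: echo
delta
lima
<<<<<<< LEFT
foxtrot
=======
india
>>>>>>> RIGHT
alpha
kilo
golf
bravo

Derivation:
Final LEFT:  [echo, delta, lima, foxtrot, alpha, kilo, golf, bravo]
Final RIGHT: [echo, delta, lima, india, alpha, kilo, golf, bravo]
i=0: L=echo R=echo -> agree -> echo
i=1: L=delta R=delta -> agree -> delta
i=2: L=lima R=lima -> agree -> lima
i=3: BASE=kilo L=foxtrot R=india all differ -> CONFLICT
i=4: L=alpha R=alpha -> agree -> alpha
i=5: L=kilo R=kilo -> agree -> kilo
i=6: L=golf R=golf -> agree -> golf
i=7: L=bravo R=bravo -> agree -> bravo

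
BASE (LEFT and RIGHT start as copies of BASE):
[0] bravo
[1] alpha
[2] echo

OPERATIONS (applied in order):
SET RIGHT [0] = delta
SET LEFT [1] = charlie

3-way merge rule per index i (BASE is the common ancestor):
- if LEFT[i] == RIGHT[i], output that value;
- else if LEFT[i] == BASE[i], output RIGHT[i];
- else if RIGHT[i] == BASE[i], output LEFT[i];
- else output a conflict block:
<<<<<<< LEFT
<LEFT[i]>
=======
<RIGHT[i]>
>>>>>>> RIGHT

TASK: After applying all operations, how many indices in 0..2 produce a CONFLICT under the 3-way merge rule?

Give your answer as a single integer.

Final LEFT:  [bravo, charlie, echo]
Final RIGHT: [delta, alpha, echo]
i=0: L=bravo=BASE, R=delta -> take RIGHT -> delta
i=1: L=charlie, R=alpha=BASE -> take LEFT -> charlie
i=2: L=echo R=echo -> agree -> echo
Conflict count: 0

Answer: 0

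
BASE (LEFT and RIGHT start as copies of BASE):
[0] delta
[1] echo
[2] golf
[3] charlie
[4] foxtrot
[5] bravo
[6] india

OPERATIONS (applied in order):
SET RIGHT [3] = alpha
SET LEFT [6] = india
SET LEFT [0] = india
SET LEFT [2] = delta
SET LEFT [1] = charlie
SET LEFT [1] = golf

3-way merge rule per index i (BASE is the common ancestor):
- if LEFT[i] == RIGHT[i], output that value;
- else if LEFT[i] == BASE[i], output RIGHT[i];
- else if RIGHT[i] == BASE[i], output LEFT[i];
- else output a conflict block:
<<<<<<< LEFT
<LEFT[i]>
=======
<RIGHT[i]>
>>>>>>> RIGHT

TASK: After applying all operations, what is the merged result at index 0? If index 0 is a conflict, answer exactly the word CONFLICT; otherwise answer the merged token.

Final LEFT:  [india, golf, delta, charlie, foxtrot, bravo, india]
Final RIGHT: [delta, echo, golf, alpha, foxtrot, bravo, india]
i=0: L=india, R=delta=BASE -> take LEFT -> india
i=1: L=golf, R=echo=BASE -> take LEFT -> golf
i=2: L=delta, R=golf=BASE -> take LEFT -> delta
i=3: L=charlie=BASE, R=alpha -> take RIGHT -> alpha
i=4: L=foxtrot R=foxtrot -> agree -> foxtrot
i=5: L=bravo R=bravo -> agree -> bravo
i=6: L=india R=india -> agree -> india
Index 0 -> india

Answer: india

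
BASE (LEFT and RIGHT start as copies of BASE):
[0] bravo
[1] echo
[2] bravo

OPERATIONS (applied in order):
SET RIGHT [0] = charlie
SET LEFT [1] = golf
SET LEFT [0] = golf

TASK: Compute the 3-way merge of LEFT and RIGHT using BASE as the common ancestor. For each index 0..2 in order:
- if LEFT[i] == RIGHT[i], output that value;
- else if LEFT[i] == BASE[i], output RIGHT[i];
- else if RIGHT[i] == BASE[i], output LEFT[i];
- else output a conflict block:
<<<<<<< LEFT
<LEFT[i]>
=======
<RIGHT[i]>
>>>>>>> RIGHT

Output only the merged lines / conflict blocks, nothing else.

Answer: <<<<<<< LEFT
golf
=======
charlie
>>>>>>> RIGHT
golf
bravo

Derivation:
Final LEFT:  [golf, golf, bravo]
Final RIGHT: [charlie, echo, bravo]
i=0: BASE=bravo L=golf R=charlie all differ -> CONFLICT
i=1: L=golf, R=echo=BASE -> take LEFT -> golf
i=2: L=bravo R=bravo -> agree -> bravo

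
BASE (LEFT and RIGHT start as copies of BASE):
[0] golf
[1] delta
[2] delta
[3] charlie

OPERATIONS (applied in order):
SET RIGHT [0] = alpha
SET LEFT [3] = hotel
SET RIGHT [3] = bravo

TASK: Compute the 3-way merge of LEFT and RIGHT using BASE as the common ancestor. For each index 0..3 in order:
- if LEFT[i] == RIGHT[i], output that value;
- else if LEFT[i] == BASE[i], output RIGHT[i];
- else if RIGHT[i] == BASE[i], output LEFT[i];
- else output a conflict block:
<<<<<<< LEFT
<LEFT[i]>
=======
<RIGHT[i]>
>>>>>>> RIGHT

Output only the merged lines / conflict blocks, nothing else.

Final LEFT:  [golf, delta, delta, hotel]
Final RIGHT: [alpha, delta, delta, bravo]
i=0: L=golf=BASE, R=alpha -> take RIGHT -> alpha
i=1: L=delta R=delta -> agree -> delta
i=2: L=delta R=delta -> agree -> delta
i=3: BASE=charlie L=hotel R=bravo all differ -> CONFLICT

Answer: alpha
delta
delta
<<<<<<< LEFT
hotel
=======
bravo
>>>>>>> RIGHT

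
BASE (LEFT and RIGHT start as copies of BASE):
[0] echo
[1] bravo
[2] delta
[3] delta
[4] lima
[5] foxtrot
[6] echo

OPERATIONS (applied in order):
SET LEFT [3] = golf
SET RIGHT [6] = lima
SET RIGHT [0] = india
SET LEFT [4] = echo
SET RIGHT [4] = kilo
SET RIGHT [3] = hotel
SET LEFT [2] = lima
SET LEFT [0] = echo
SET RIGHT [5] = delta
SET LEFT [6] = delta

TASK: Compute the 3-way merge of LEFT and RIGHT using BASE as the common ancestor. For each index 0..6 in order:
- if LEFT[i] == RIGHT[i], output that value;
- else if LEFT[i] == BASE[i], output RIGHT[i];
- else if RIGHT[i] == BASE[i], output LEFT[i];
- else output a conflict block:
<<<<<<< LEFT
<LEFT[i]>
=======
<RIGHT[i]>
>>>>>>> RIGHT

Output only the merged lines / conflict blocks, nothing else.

Final LEFT:  [echo, bravo, lima, golf, echo, foxtrot, delta]
Final RIGHT: [india, bravo, delta, hotel, kilo, delta, lima]
i=0: L=echo=BASE, R=india -> take RIGHT -> india
i=1: L=bravo R=bravo -> agree -> bravo
i=2: L=lima, R=delta=BASE -> take LEFT -> lima
i=3: BASE=delta L=golf R=hotel all differ -> CONFLICT
i=4: BASE=lima L=echo R=kilo all differ -> CONFLICT
i=5: L=foxtrot=BASE, R=delta -> take RIGHT -> delta
i=6: BASE=echo L=delta R=lima all differ -> CONFLICT

Answer: india
bravo
lima
<<<<<<< LEFT
golf
=======
hotel
>>>>>>> RIGHT
<<<<<<< LEFT
echo
=======
kilo
>>>>>>> RIGHT
delta
<<<<<<< LEFT
delta
=======
lima
>>>>>>> RIGHT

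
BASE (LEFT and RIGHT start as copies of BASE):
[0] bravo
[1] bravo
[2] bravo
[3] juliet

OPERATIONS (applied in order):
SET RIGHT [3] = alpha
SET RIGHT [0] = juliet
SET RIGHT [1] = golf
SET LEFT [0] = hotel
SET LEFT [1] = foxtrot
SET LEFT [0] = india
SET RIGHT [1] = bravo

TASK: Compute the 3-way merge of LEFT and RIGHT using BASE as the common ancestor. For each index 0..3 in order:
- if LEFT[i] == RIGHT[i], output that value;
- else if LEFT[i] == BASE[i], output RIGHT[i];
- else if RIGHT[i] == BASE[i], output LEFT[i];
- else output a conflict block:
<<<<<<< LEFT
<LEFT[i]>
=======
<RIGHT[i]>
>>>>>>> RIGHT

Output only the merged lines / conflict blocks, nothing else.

Final LEFT:  [india, foxtrot, bravo, juliet]
Final RIGHT: [juliet, bravo, bravo, alpha]
i=0: BASE=bravo L=india R=juliet all differ -> CONFLICT
i=1: L=foxtrot, R=bravo=BASE -> take LEFT -> foxtrot
i=2: L=bravo R=bravo -> agree -> bravo
i=3: L=juliet=BASE, R=alpha -> take RIGHT -> alpha

Answer: <<<<<<< LEFT
india
=======
juliet
>>>>>>> RIGHT
foxtrot
bravo
alpha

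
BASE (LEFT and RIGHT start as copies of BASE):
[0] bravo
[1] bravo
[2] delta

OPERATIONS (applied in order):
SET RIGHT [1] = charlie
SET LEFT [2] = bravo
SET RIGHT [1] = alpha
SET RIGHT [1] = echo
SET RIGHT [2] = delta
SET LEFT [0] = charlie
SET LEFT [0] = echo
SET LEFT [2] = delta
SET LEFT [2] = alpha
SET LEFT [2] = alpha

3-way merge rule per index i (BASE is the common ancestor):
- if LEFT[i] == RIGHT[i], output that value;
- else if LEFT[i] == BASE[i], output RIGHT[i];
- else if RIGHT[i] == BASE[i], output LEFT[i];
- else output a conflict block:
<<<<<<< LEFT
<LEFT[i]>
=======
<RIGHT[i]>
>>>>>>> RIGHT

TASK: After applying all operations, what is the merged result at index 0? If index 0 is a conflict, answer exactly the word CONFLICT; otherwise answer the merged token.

Answer: echo

Derivation:
Final LEFT:  [echo, bravo, alpha]
Final RIGHT: [bravo, echo, delta]
i=0: L=echo, R=bravo=BASE -> take LEFT -> echo
i=1: L=bravo=BASE, R=echo -> take RIGHT -> echo
i=2: L=alpha, R=delta=BASE -> take LEFT -> alpha
Index 0 -> echo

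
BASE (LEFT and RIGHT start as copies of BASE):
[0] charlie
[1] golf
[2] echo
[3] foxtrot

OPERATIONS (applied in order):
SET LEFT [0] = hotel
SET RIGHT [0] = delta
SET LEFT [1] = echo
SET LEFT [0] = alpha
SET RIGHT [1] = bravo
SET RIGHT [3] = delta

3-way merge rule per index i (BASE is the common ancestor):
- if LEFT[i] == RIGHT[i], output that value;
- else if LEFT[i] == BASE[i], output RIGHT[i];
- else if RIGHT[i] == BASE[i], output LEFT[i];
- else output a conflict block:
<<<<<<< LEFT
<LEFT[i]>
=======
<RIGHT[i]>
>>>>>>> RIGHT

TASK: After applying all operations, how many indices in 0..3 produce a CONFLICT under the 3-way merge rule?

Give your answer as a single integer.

Final LEFT:  [alpha, echo, echo, foxtrot]
Final RIGHT: [delta, bravo, echo, delta]
i=0: BASE=charlie L=alpha R=delta all differ -> CONFLICT
i=1: BASE=golf L=echo R=bravo all differ -> CONFLICT
i=2: L=echo R=echo -> agree -> echo
i=3: L=foxtrot=BASE, R=delta -> take RIGHT -> delta
Conflict count: 2

Answer: 2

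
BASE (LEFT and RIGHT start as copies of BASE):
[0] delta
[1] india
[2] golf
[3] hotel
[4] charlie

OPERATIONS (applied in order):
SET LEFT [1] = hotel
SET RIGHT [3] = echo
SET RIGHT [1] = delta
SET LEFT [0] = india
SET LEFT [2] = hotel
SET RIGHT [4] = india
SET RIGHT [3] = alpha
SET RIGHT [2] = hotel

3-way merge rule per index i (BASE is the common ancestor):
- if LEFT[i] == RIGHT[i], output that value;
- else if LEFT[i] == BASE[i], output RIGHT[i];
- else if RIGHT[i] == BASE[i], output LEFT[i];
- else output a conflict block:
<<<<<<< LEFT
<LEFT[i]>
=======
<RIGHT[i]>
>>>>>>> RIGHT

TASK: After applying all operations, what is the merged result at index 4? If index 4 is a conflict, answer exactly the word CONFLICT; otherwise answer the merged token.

Answer: india

Derivation:
Final LEFT:  [india, hotel, hotel, hotel, charlie]
Final RIGHT: [delta, delta, hotel, alpha, india]
i=0: L=india, R=delta=BASE -> take LEFT -> india
i=1: BASE=india L=hotel R=delta all differ -> CONFLICT
i=2: L=hotel R=hotel -> agree -> hotel
i=3: L=hotel=BASE, R=alpha -> take RIGHT -> alpha
i=4: L=charlie=BASE, R=india -> take RIGHT -> india
Index 4 -> india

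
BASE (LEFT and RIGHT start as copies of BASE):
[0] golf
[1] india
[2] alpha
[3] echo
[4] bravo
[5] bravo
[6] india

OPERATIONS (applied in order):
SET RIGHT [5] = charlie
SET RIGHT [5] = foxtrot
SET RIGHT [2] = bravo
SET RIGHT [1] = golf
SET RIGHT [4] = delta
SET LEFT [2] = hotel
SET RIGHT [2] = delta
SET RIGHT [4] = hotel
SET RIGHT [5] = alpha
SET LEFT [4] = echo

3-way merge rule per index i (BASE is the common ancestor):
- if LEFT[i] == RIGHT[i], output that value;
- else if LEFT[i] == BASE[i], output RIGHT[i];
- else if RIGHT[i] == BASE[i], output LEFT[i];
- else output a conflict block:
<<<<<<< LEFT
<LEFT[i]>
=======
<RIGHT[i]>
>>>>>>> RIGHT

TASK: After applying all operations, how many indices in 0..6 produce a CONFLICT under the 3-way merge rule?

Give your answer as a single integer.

Final LEFT:  [golf, india, hotel, echo, echo, bravo, india]
Final RIGHT: [golf, golf, delta, echo, hotel, alpha, india]
i=0: L=golf R=golf -> agree -> golf
i=1: L=india=BASE, R=golf -> take RIGHT -> golf
i=2: BASE=alpha L=hotel R=delta all differ -> CONFLICT
i=3: L=echo R=echo -> agree -> echo
i=4: BASE=bravo L=echo R=hotel all differ -> CONFLICT
i=5: L=bravo=BASE, R=alpha -> take RIGHT -> alpha
i=6: L=india R=india -> agree -> india
Conflict count: 2

Answer: 2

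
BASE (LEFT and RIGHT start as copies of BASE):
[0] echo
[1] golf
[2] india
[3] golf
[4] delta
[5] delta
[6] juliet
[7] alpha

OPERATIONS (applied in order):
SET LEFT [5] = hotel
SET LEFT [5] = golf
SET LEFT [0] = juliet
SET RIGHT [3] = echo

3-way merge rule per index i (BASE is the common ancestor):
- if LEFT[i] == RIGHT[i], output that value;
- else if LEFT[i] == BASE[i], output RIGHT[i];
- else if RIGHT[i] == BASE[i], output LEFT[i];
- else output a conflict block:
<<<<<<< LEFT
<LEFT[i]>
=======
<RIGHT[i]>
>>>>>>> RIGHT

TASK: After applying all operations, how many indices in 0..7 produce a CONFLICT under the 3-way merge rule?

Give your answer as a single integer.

Final LEFT:  [juliet, golf, india, golf, delta, golf, juliet, alpha]
Final RIGHT: [echo, golf, india, echo, delta, delta, juliet, alpha]
i=0: L=juliet, R=echo=BASE -> take LEFT -> juliet
i=1: L=golf R=golf -> agree -> golf
i=2: L=india R=india -> agree -> india
i=3: L=golf=BASE, R=echo -> take RIGHT -> echo
i=4: L=delta R=delta -> agree -> delta
i=5: L=golf, R=delta=BASE -> take LEFT -> golf
i=6: L=juliet R=juliet -> agree -> juliet
i=7: L=alpha R=alpha -> agree -> alpha
Conflict count: 0

Answer: 0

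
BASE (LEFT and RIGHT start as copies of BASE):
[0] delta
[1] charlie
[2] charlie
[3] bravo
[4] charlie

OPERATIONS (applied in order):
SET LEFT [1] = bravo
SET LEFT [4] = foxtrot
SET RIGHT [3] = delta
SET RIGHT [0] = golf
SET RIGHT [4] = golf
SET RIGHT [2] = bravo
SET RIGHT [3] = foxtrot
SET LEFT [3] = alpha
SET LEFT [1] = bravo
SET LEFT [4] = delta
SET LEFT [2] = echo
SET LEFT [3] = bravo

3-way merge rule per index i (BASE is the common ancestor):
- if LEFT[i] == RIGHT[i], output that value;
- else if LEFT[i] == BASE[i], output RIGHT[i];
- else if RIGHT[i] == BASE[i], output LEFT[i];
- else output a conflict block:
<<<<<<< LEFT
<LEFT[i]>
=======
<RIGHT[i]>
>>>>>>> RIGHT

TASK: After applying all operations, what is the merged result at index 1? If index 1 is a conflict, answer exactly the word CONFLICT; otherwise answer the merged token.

Answer: bravo

Derivation:
Final LEFT:  [delta, bravo, echo, bravo, delta]
Final RIGHT: [golf, charlie, bravo, foxtrot, golf]
i=0: L=delta=BASE, R=golf -> take RIGHT -> golf
i=1: L=bravo, R=charlie=BASE -> take LEFT -> bravo
i=2: BASE=charlie L=echo R=bravo all differ -> CONFLICT
i=3: L=bravo=BASE, R=foxtrot -> take RIGHT -> foxtrot
i=4: BASE=charlie L=delta R=golf all differ -> CONFLICT
Index 1 -> bravo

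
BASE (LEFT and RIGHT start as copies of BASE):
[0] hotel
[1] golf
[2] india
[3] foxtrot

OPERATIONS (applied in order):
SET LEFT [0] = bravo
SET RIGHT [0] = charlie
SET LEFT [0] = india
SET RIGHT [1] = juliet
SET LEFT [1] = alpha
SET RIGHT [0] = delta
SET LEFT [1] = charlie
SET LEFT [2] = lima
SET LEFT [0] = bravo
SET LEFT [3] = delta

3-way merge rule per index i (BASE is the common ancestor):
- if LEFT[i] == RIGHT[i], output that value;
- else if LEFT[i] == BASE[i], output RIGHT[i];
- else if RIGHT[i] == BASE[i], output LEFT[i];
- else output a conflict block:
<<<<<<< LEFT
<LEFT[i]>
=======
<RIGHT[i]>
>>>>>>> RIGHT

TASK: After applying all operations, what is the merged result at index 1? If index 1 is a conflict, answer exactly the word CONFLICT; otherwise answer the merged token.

Final LEFT:  [bravo, charlie, lima, delta]
Final RIGHT: [delta, juliet, india, foxtrot]
i=0: BASE=hotel L=bravo R=delta all differ -> CONFLICT
i=1: BASE=golf L=charlie R=juliet all differ -> CONFLICT
i=2: L=lima, R=india=BASE -> take LEFT -> lima
i=3: L=delta, R=foxtrot=BASE -> take LEFT -> delta
Index 1 -> CONFLICT

Answer: CONFLICT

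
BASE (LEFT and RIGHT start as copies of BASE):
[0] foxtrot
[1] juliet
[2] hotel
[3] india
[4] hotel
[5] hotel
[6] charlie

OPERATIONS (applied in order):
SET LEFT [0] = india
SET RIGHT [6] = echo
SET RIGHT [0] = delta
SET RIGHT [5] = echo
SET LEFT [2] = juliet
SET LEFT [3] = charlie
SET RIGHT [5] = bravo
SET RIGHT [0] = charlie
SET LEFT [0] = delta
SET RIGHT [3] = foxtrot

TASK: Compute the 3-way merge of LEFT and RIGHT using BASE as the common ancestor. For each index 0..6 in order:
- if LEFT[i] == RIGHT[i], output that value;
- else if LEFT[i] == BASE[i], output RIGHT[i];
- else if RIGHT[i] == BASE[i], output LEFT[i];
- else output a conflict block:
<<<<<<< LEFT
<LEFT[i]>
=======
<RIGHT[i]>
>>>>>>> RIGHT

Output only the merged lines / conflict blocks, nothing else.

Answer: <<<<<<< LEFT
delta
=======
charlie
>>>>>>> RIGHT
juliet
juliet
<<<<<<< LEFT
charlie
=======
foxtrot
>>>>>>> RIGHT
hotel
bravo
echo

Derivation:
Final LEFT:  [delta, juliet, juliet, charlie, hotel, hotel, charlie]
Final RIGHT: [charlie, juliet, hotel, foxtrot, hotel, bravo, echo]
i=0: BASE=foxtrot L=delta R=charlie all differ -> CONFLICT
i=1: L=juliet R=juliet -> agree -> juliet
i=2: L=juliet, R=hotel=BASE -> take LEFT -> juliet
i=3: BASE=india L=charlie R=foxtrot all differ -> CONFLICT
i=4: L=hotel R=hotel -> agree -> hotel
i=5: L=hotel=BASE, R=bravo -> take RIGHT -> bravo
i=6: L=charlie=BASE, R=echo -> take RIGHT -> echo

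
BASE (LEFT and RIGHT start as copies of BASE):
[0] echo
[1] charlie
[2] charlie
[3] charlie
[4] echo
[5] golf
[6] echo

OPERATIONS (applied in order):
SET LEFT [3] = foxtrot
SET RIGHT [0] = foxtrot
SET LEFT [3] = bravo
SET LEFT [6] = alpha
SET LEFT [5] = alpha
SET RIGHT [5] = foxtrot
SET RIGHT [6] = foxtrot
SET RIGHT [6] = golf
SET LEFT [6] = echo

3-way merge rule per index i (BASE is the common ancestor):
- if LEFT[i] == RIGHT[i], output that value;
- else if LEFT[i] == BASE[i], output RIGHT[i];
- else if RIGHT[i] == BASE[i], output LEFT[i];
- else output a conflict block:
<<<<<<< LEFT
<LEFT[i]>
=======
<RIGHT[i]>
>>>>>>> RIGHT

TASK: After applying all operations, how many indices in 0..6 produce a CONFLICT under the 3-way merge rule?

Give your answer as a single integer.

Answer: 1

Derivation:
Final LEFT:  [echo, charlie, charlie, bravo, echo, alpha, echo]
Final RIGHT: [foxtrot, charlie, charlie, charlie, echo, foxtrot, golf]
i=0: L=echo=BASE, R=foxtrot -> take RIGHT -> foxtrot
i=1: L=charlie R=charlie -> agree -> charlie
i=2: L=charlie R=charlie -> agree -> charlie
i=3: L=bravo, R=charlie=BASE -> take LEFT -> bravo
i=4: L=echo R=echo -> agree -> echo
i=5: BASE=golf L=alpha R=foxtrot all differ -> CONFLICT
i=6: L=echo=BASE, R=golf -> take RIGHT -> golf
Conflict count: 1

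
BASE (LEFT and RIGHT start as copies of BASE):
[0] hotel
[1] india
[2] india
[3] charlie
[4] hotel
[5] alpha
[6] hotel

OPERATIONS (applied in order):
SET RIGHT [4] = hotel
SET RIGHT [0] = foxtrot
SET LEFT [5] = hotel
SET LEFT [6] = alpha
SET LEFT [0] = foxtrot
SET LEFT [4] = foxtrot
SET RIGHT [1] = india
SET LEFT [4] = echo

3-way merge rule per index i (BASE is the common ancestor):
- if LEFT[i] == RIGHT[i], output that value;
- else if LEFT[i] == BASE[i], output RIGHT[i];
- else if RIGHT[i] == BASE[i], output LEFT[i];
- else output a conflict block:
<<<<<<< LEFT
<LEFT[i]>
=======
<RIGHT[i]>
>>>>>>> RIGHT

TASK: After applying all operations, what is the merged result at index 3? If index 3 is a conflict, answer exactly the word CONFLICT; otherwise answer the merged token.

Final LEFT:  [foxtrot, india, india, charlie, echo, hotel, alpha]
Final RIGHT: [foxtrot, india, india, charlie, hotel, alpha, hotel]
i=0: L=foxtrot R=foxtrot -> agree -> foxtrot
i=1: L=india R=india -> agree -> india
i=2: L=india R=india -> agree -> india
i=3: L=charlie R=charlie -> agree -> charlie
i=4: L=echo, R=hotel=BASE -> take LEFT -> echo
i=5: L=hotel, R=alpha=BASE -> take LEFT -> hotel
i=6: L=alpha, R=hotel=BASE -> take LEFT -> alpha
Index 3 -> charlie

Answer: charlie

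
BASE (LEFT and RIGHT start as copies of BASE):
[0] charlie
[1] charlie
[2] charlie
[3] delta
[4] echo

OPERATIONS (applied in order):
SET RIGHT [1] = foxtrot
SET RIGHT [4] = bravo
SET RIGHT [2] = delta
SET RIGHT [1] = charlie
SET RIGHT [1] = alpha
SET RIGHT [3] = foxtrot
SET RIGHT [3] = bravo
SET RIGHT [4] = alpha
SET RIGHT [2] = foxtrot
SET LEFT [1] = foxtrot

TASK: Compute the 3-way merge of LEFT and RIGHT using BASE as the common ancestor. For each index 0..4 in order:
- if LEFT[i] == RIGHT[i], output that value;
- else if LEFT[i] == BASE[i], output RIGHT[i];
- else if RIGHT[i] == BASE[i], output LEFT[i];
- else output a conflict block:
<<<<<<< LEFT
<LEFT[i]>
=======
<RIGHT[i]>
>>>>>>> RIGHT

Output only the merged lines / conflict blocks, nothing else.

Final LEFT:  [charlie, foxtrot, charlie, delta, echo]
Final RIGHT: [charlie, alpha, foxtrot, bravo, alpha]
i=0: L=charlie R=charlie -> agree -> charlie
i=1: BASE=charlie L=foxtrot R=alpha all differ -> CONFLICT
i=2: L=charlie=BASE, R=foxtrot -> take RIGHT -> foxtrot
i=3: L=delta=BASE, R=bravo -> take RIGHT -> bravo
i=4: L=echo=BASE, R=alpha -> take RIGHT -> alpha

Answer: charlie
<<<<<<< LEFT
foxtrot
=======
alpha
>>>>>>> RIGHT
foxtrot
bravo
alpha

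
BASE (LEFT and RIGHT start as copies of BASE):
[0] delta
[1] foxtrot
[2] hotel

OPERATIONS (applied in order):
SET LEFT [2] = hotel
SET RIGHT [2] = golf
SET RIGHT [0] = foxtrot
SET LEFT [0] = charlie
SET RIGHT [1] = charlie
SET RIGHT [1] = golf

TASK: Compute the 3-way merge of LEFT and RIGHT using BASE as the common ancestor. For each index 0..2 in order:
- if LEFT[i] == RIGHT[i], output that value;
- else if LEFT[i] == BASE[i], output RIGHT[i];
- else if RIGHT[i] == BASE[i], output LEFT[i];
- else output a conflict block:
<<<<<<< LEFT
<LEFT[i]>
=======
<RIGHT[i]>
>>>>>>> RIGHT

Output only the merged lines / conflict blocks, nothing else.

Answer: <<<<<<< LEFT
charlie
=======
foxtrot
>>>>>>> RIGHT
golf
golf

Derivation:
Final LEFT:  [charlie, foxtrot, hotel]
Final RIGHT: [foxtrot, golf, golf]
i=0: BASE=delta L=charlie R=foxtrot all differ -> CONFLICT
i=1: L=foxtrot=BASE, R=golf -> take RIGHT -> golf
i=2: L=hotel=BASE, R=golf -> take RIGHT -> golf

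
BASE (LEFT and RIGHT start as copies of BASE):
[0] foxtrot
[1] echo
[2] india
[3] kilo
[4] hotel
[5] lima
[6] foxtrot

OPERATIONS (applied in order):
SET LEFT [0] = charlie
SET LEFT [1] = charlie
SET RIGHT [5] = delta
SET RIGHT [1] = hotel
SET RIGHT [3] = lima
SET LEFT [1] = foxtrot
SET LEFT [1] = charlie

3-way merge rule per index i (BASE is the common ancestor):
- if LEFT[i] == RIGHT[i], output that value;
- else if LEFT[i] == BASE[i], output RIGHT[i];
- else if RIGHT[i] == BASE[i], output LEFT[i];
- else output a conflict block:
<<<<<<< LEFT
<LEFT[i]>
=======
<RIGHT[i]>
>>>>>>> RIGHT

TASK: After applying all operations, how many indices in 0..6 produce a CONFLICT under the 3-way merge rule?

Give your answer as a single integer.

Answer: 1

Derivation:
Final LEFT:  [charlie, charlie, india, kilo, hotel, lima, foxtrot]
Final RIGHT: [foxtrot, hotel, india, lima, hotel, delta, foxtrot]
i=0: L=charlie, R=foxtrot=BASE -> take LEFT -> charlie
i=1: BASE=echo L=charlie R=hotel all differ -> CONFLICT
i=2: L=india R=india -> agree -> india
i=3: L=kilo=BASE, R=lima -> take RIGHT -> lima
i=4: L=hotel R=hotel -> agree -> hotel
i=5: L=lima=BASE, R=delta -> take RIGHT -> delta
i=6: L=foxtrot R=foxtrot -> agree -> foxtrot
Conflict count: 1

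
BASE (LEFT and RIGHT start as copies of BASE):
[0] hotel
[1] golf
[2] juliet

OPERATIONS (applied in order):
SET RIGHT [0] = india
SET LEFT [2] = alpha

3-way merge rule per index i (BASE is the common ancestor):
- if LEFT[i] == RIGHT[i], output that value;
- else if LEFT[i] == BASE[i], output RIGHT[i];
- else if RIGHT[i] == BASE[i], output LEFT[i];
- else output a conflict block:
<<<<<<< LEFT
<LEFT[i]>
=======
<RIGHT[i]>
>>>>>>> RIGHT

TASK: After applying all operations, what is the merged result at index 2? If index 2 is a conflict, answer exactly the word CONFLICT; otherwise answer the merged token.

Answer: alpha

Derivation:
Final LEFT:  [hotel, golf, alpha]
Final RIGHT: [india, golf, juliet]
i=0: L=hotel=BASE, R=india -> take RIGHT -> india
i=1: L=golf R=golf -> agree -> golf
i=2: L=alpha, R=juliet=BASE -> take LEFT -> alpha
Index 2 -> alpha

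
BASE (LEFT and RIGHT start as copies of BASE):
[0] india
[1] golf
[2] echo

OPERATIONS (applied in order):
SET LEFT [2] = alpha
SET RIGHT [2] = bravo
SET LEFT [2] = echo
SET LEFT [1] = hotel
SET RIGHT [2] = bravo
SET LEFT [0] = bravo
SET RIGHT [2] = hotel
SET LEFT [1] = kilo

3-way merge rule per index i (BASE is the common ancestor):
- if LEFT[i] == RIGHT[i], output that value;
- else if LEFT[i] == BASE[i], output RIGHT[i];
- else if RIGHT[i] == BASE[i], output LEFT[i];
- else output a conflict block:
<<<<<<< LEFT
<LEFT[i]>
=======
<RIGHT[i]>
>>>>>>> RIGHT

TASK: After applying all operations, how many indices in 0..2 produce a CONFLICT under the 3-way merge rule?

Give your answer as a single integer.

Final LEFT:  [bravo, kilo, echo]
Final RIGHT: [india, golf, hotel]
i=0: L=bravo, R=india=BASE -> take LEFT -> bravo
i=1: L=kilo, R=golf=BASE -> take LEFT -> kilo
i=2: L=echo=BASE, R=hotel -> take RIGHT -> hotel
Conflict count: 0

Answer: 0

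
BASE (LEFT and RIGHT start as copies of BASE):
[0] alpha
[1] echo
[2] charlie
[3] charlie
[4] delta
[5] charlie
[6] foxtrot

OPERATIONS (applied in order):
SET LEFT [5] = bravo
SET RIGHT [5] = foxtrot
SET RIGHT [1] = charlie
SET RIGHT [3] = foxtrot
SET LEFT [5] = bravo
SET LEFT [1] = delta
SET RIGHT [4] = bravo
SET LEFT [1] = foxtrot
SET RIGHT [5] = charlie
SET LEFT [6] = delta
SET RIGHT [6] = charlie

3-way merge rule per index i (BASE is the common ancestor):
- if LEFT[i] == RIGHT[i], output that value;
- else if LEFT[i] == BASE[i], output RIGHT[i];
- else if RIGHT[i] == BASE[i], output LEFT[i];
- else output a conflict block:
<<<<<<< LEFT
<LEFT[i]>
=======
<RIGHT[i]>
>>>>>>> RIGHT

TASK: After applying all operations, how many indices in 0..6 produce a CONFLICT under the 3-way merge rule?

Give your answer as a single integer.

Final LEFT:  [alpha, foxtrot, charlie, charlie, delta, bravo, delta]
Final RIGHT: [alpha, charlie, charlie, foxtrot, bravo, charlie, charlie]
i=0: L=alpha R=alpha -> agree -> alpha
i=1: BASE=echo L=foxtrot R=charlie all differ -> CONFLICT
i=2: L=charlie R=charlie -> agree -> charlie
i=3: L=charlie=BASE, R=foxtrot -> take RIGHT -> foxtrot
i=4: L=delta=BASE, R=bravo -> take RIGHT -> bravo
i=5: L=bravo, R=charlie=BASE -> take LEFT -> bravo
i=6: BASE=foxtrot L=delta R=charlie all differ -> CONFLICT
Conflict count: 2

Answer: 2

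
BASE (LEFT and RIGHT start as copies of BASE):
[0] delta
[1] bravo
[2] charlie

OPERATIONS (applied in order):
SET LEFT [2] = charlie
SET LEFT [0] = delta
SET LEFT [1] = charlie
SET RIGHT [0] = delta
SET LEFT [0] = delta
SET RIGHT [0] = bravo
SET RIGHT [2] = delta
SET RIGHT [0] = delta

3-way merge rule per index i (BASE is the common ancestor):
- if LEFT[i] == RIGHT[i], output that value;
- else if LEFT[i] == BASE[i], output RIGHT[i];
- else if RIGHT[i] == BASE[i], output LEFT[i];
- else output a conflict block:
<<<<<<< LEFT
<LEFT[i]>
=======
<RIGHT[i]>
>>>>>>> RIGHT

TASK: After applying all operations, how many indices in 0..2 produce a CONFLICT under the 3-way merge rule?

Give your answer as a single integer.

Final LEFT:  [delta, charlie, charlie]
Final RIGHT: [delta, bravo, delta]
i=0: L=delta R=delta -> agree -> delta
i=1: L=charlie, R=bravo=BASE -> take LEFT -> charlie
i=2: L=charlie=BASE, R=delta -> take RIGHT -> delta
Conflict count: 0

Answer: 0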